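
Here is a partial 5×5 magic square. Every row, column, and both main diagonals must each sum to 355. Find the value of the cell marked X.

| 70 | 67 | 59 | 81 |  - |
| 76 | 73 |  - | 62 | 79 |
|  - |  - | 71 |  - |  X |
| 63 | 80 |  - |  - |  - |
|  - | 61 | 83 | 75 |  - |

From row 1, 355 − (70 + 67 + 59 + 81) gives (1,5) = 78.
Row 2 must total 355; the given cells sum to 290, so (2,3) = 65.
Column 2: 67 + 73 + 80 + 61 + ? = 355, so (3,2) = 74.
Column 3: 59 + 65 + 71 + 83 + ? = 355, so (4,3) = 77.
Anti-diagonal must total 355; the given cells sum to 291, so (5,1) = 64.
Using row 5: 64 + 61 + 83 + 75 + ? → (5,5) = 355 − 283 = 72.
Column 1 needs 355; the known cells sum to 273, so (3,1) = 82.
From main diagonal, 355 − (70 + 73 + 71 + 72) gives (4,4) = 69.
Row 4 must total 355; the given cells sum to 289, so (4,5) = 66.
From column 4, 355 − (81 + 62 + 69 + 75) gives (3,4) = 68.
From column 5, 355 − (78 + 79 + 66 + 72) gives (3,5) = 60.

60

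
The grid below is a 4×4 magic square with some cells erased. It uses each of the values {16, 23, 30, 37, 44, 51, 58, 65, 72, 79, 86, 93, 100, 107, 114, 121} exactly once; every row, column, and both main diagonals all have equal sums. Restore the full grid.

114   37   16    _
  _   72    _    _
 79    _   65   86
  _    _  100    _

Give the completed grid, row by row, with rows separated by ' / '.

114 37 16 107 / 51 72 93 58 / 79 44 65 86 / 30 121 100 23

The 16 entries sum to 1096, so each line sums to 1096/4 = 274.
Row 1: 114 + 37 + 16 + ? = 274, so (1,4) = 107.
Using row 3: 79 + 65 + 86 + ? → (3,2) = 274 − 230 = 44.
Column 2: 37 + 72 + 44 + ? = 274, so (4,2) = 121.
The remaining cell in column 3 is (2,3) = 274 − 181 = 93.
The remaining cell in main diagonal is (4,4) = 274 − 251 = 23.
From anti-diagonal, 274 − (107 + 93 + 44) gives (4,1) = 30.
From column 1, 274 − (114 + 79 + 30) gives (2,1) = 51.
Column 4 must total 274; the given cells sum to 216, so (2,4) = 58.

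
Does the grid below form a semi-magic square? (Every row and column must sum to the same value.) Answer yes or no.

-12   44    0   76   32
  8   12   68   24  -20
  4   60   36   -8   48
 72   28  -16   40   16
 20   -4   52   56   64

Row 1: -12 + 44 + 0 + 76 + 32 = 140.
Row 2: 8 + 12 + 68 + 24 + (-20) = 92.
Row 3: 4 + 60 + 36 + (-8) + 48 = 140.
Row 4: 72 + 28 + (-16) + 40 + 16 = 140.
Row 5: 20 + (-4) + 52 + 56 + 64 = 188.
Column 1: -12 + 8 + 4 + 72 + 20 = 92.
Column 2: 44 + 12 + 60 + 28 + (-4) = 140.
Column 3: 0 + 68 + 36 + (-16) + 52 = 140.
Column 4: 76 + 24 + (-8) + 40 + 56 = 188.
Column 5: 32 + (-20) + 48 + 16 + 64 = 140.

No — column 3 sums to 140 but column 1 sums to 92.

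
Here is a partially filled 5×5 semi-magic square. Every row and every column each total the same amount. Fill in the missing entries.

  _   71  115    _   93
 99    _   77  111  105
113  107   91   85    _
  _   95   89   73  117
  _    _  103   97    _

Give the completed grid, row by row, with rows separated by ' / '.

Column 3 is already complete: 115 + 77 + 91 + 89 + 103 = 475, so that is the magic constant.
From row 2, 475 − (99 + 77 + 111 + 105) gives (2,2) = 83.
The remaining cell in row 3 is (3,5) = 475 − 396 = 79.
Row 4 must total 475; the given cells sum to 374, so (4,1) = 101.
From column 2, 475 − (71 + 83 + 107 + 95) gives (5,2) = 119.
Column 4 must total 475; the given cells sum to 366, so (1,4) = 109.
The remaining cell in column 5 is (5,5) = 475 − 394 = 81.
Row 1: 71 + 115 + 109 + 93 + ? = 475, so (1,1) = 87.
Row 5 needs 475; the known cells sum to 400, so (5,1) = 75.

87 71 115 109 93 / 99 83 77 111 105 / 113 107 91 85 79 / 101 95 89 73 117 / 75 119 103 97 81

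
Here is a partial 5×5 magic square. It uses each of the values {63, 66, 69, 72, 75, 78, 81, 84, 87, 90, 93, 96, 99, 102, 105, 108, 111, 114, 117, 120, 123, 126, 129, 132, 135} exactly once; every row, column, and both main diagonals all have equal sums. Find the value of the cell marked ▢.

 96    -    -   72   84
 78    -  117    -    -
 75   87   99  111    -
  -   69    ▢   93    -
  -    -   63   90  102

The 25 entries sum to 2475, so each line sums to 2475/5 = 495.
Row 3 must total 495; the given cells sum to 372, so (3,5) = 123.
From column 4, 495 − (72 + 111 + 93 + 90) gives (2,4) = 129.
Using main diagonal: 96 + 99 + 93 + 102 + ? → (2,2) = 495 − 390 = 105.
Using anti-diagonal: 84 + 129 + 99 + 69 + ? → (5,1) = 495 − 381 = 114.
Row 2 must total 495; the given cells sum to 429, so (2,5) = 66.
Row 5: 114 + 63 + 90 + 102 + ? = 495, so (5,2) = 126.
Using column 1: 96 + 78 + 75 + 114 + ? → (4,1) = 495 − 363 = 132.
The remaining cell in column 2 is (1,2) = 495 − 387 = 108.
Column 5 must total 495; the given cells sum to 375, so (4,5) = 120.
Row 1 must total 495; the given cells sum to 360, so (1,3) = 135.
Row 4 needs 495; the known cells sum to 414, so (4,3) = 81.

81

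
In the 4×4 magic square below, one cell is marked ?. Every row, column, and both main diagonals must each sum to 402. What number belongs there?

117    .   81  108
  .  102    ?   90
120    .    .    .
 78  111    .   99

Row 1: 117 + 81 + 108 + ? = 402, so (1,2) = 96.
From row 4, 402 − (78 + 111 + 99) gives (4,3) = 114.
The remaining cell in column 1 is (2,1) = 402 − 315 = 87.
Using column 2: 96 + 102 + 111 + ? → (3,2) = 402 − 309 = 93.
Using column 4: 108 + 90 + 99 + ? → (3,4) = 402 − 297 = 105.
Main diagonal needs 402; the known cells sum to 318, so (3,3) = 84.
The remaining cell in anti-diagonal is (2,3) = 402 − 279 = 123.

123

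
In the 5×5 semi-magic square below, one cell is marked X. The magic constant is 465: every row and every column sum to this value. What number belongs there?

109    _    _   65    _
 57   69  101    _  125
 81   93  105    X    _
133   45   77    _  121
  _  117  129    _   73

The remaining cell in row 2 is (2,4) = 465 − 352 = 113.
Row 4 must total 465; the given cells sum to 376, so (4,4) = 89.
Column 1 needs 465; the known cells sum to 380, so (5,1) = 85.
Column 2: 69 + 93 + 45 + 117 + ? = 465, so (1,2) = 141.
Column 3 needs 465; the known cells sum to 412, so (1,3) = 53.
From row 1, 465 − (109 + 141 + 53 + 65) gives (1,5) = 97.
Row 5: 85 + 117 + 129 + 73 + ? = 465, so (5,4) = 61.
Column 4 needs 465; the known cells sum to 328, so (3,4) = 137.

137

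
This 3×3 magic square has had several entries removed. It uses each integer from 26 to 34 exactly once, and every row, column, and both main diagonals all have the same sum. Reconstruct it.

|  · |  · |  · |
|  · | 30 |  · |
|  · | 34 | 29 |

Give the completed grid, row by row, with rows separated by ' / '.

31 26 33 / 32 30 28 / 27 34 29

The entries are 26 through 34, which sum to 270, so each line sums to 270/3 = 90.
Row 3 needs 90; the known cells sum to 63, so (3,1) = 27.
Using column 2: 30 + 34 + ? → (1,2) = 90 − 64 = 26.
Main diagonal needs 90; the known cells sum to 59, so (1,1) = 31.
Anti-diagonal: 30 + 27 + ? = 90, so (1,3) = 33.
Column 1 must total 90; the given cells sum to 58, so (2,1) = 32.
From column 3, 90 − (33 + 29) gives (2,3) = 28.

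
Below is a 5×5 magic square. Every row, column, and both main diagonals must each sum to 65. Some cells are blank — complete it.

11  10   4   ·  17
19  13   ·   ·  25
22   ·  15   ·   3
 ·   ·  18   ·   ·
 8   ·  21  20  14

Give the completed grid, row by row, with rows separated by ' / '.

From row 1, 65 − (11 + 10 + 4 + 17) gives (1,4) = 23.
Using row 5: 8 + 21 + 20 + 14 + ? → (5,2) = 65 − 63 = 2.
From column 1, 65 − (11 + 19 + 22 + 8) gives (4,1) = 5.
Column 3: 4 + 15 + 18 + 21 + ? = 65, so (2,3) = 7.
Using column 5: 17 + 25 + 3 + 14 + ? → (4,5) = 65 − 59 = 6.
The remaining cell in main diagonal is (4,4) = 65 − 53 = 12.
From row 2, 65 − (19 + 13 + 7 + 25) gives (2,4) = 1.
The remaining cell in row 4 is (4,2) = 65 − 41 = 24.
Column 2 needs 65; the known cells sum to 49, so (3,2) = 16.
Column 4 needs 65; the known cells sum to 56, so (3,4) = 9.

11 10 4 23 17 / 19 13 7 1 25 / 22 16 15 9 3 / 5 24 18 12 6 / 8 2 21 20 14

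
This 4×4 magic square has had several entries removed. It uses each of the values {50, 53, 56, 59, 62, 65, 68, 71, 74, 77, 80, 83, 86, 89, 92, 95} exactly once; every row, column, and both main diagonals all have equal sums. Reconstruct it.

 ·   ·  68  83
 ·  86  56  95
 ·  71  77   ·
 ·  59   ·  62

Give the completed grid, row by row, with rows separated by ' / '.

65 74 68 83 / 53 86 56 95 / 92 71 77 50 / 80 59 89 62

The 16 entries sum to 1160, so each line sums to 1160/4 = 290.
Row 2 needs 290; the known cells sum to 237, so (2,1) = 53.
Column 2: 86 + 71 + 59 + ? = 290, so (1,2) = 74.
Column 3: 68 + 56 + 77 + ? = 290, so (4,3) = 89.
Column 4 must total 290; the given cells sum to 240, so (3,4) = 50.
Main diagonal needs 290; the known cells sum to 225, so (1,1) = 65.
Anti-diagonal needs 290; the known cells sum to 210, so (4,1) = 80.
From row 3, 290 − (71 + 77 + 50) gives (3,1) = 92.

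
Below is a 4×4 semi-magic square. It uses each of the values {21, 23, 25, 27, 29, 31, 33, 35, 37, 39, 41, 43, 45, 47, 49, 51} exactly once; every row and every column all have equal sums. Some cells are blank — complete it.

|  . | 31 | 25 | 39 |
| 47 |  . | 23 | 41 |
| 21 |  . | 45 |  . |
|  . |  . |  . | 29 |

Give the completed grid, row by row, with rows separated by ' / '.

49 31 25 39 / 47 33 23 41 / 21 43 45 35 / 27 37 51 29

The 16 entries sum to 576, so each line sums to 576/4 = 144.
Row 1: 31 + 25 + 39 + ? = 144, so (1,1) = 49.
The remaining cell in row 2 is (2,2) = 144 − 111 = 33.
Column 1: 49 + 47 + 21 + ? = 144, so (4,1) = 27.
The remaining cell in column 3 is (4,3) = 144 − 93 = 51.
The remaining cell in column 4 is (3,4) = 144 − 109 = 35.
From row 3, 144 − (21 + 45 + 35) gives (3,2) = 43.
Row 4 needs 144; the known cells sum to 107, so (4,2) = 37.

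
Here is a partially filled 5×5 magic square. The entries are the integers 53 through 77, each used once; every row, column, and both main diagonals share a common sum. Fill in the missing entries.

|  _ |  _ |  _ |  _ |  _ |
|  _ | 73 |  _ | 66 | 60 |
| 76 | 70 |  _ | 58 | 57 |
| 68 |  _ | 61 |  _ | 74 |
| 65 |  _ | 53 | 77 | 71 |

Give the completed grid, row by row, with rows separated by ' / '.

The entries are 53 through 77, which sum to 1625, so each line sums to 1625/5 = 325.
Row 3 needs 325; the known cells sum to 261, so (3,3) = 64.
Row 5 needs 325; the known cells sum to 266, so (5,2) = 59.
The remaining cell in column 5 is (1,5) = 325 − 262 = 63.
The remaining cell in anti-diagonal is (4,2) = 325 − 258 = 67.
The remaining cell in row 4 is (4,4) = 325 − 270 = 55.
Column 2: 73 + 70 + 67 + 59 + ? = 325, so (1,2) = 56.
Column 4 needs 325; the known cells sum to 256, so (1,4) = 69.
Main diagonal: 73 + 64 + 55 + 71 + ? = 325, so (1,1) = 62.
The remaining cell in row 1 is (1,3) = 325 − 250 = 75.
The remaining cell in column 1 is (2,1) = 325 − 271 = 54.
From column 3, 325 − (75 + 64 + 61 + 53) gives (2,3) = 72.

62 56 75 69 63 / 54 73 72 66 60 / 76 70 64 58 57 / 68 67 61 55 74 / 65 59 53 77 71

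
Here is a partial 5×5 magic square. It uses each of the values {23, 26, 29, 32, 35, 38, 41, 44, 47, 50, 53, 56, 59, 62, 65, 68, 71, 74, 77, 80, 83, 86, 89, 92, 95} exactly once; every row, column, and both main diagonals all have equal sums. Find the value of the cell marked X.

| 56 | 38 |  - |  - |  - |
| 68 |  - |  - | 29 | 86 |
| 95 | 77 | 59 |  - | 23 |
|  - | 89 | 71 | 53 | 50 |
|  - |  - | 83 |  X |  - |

80

The 25 entries sum to 1475, so each line sums to 1475/5 = 295.
Using row 3: 95 + 77 + 59 + 23 + ? → (3,4) = 295 − 254 = 41.
Row 4 needs 295; the known cells sum to 263, so (4,1) = 32.
Column 1 must total 295; the given cells sum to 251, so (5,1) = 44.
The remaining cell in anti-diagonal is (1,5) = 295 − 221 = 74.
Using column 5: 74 + 86 + 23 + 50 + ? → (5,5) = 295 − 233 = 62.
The remaining cell in main diagonal is (2,2) = 295 − 230 = 65.
From row 2, 295 − (68 + 65 + 29 + 86) gives (2,3) = 47.
Using column 2: 38 + 65 + 77 + 89 + ? → (5,2) = 295 − 269 = 26.
Column 3 must total 295; the given cells sum to 260, so (1,3) = 35.
Using row 1: 56 + 38 + 35 + 74 + ? → (1,4) = 295 − 203 = 92.
Using row 5: 44 + 26 + 83 + 62 + ? → (5,4) = 295 − 215 = 80.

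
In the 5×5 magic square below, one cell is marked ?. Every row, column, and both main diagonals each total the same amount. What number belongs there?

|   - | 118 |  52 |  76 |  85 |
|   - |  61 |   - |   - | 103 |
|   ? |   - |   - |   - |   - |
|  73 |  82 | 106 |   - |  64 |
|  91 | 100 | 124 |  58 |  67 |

55

Row 5 is complete and sums to 440; that is the magic constant.
Row 1 must total 440; the given cells sum to 331, so (1,1) = 109.
Row 4 must total 440; the given cells sum to 325, so (4,4) = 115.
Column 2 must total 440; the given cells sum to 361, so (3,2) = 79.
Column 5 must total 440; the given cells sum to 319, so (3,5) = 121.
Main diagonal: 109 + 61 + 115 + 67 + ? = 440, so (3,3) = 88.
Using anti-diagonal: 85 + 88 + 82 + 91 + ? → (2,4) = 440 − 346 = 94.
Column 3 needs 440; the known cells sum to 370, so (2,3) = 70.
Column 4: 76 + 94 + 115 + 58 + ? = 440, so (3,4) = 97.
From row 2, 440 − (61 + 70 + 94 + 103) gives (2,1) = 112.
Row 3 needs 440; the known cells sum to 385, so (3,1) = 55.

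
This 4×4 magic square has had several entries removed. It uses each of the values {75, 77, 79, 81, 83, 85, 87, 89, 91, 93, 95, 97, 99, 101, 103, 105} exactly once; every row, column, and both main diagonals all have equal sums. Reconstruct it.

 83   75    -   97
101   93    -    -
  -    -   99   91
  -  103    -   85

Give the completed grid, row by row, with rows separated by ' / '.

The 16 entries sum to 1440, so each line sums to 1440/4 = 360.
Row 1: 83 + 75 + 97 + ? = 360, so (1,3) = 105.
Using column 2: 75 + 93 + 103 + ? → (3,2) = 360 − 271 = 89.
The remaining cell in column 4 is (2,4) = 360 − 273 = 87.
Row 2 must total 360; the given cells sum to 281, so (2,3) = 79.
Row 3 must total 360; the given cells sum to 279, so (3,1) = 81.
Column 1 needs 360; the known cells sum to 265, so (4,1) = 95.
From column 3, 360 − (105 + 79 + 99) gives (4,3) = 77.

83 75 105 97 / 101 93 79 87 / 81 89 99 91 / 95 103 77 85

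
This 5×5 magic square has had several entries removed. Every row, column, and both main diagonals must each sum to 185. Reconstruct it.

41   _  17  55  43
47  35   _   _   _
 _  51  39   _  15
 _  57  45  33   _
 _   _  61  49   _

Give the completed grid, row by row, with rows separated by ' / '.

Row 1: 41 + 17 + 55 + 43 + ? = 185, so (1,2) = 29.
Column 2 must total 185; the given cells sum to 172, so (5,2) = 13.
From column 3, 185 − (17 + 39 + 45 + 61) gives (2,3) = 23.
Main diagonal: 41 + 35 + 39 + 33 + ? = 185, so (5,5) = 37.
From row 5, 185 − (13 + 61 + 49 + 37) gives (5,1) = 25.
Anti-diagonal must total 185; the given cells sum to 164, so (2,4) = 21.
Row 2 needs 185; the known cells sum to 126, so (2,5) = 59.
The remaining cell in column 4 is (3,4) = 185 − 158 = 27.
Column 5 needs 185; the known cells sum to 154, so (4,5) = 31.
Row 3 must total 185; the given cells sum to 132, so (3,1) = 53.
The remaining cell in row 4 is (4,1) = 185 − 166 = 19.

41 29 17 55 43 / 47 35 23 21 59 / 53 51 39 27 15 / 19 57 45 33 31 / 25 13 61 49 37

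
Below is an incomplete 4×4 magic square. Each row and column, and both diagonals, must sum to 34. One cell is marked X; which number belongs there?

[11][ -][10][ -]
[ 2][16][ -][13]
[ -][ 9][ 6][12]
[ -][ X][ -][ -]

4

Using row 2: 2 + 16 + 13 + ? → (2,3) = 34 − 31 = 3.
Row 3 needs 34; the known cells sum to 27, so (3,1) = 7.
Using column 1: 11 + 2 + 7 + ? → (4,1) = 34 − 20 = 14.
Column 3: 10 + 3 + 6 + ? = 34, so (4,3) = 15.
Main diagonal must total 34; the given cells sum to 33, so (4,4) = 1.
Using anti-diagonal: 3 + 9 + 14 + ? → (1,4) = 34 − 26 = 8.
The remaining cell in row 1 is (1,2) = 34 − 29 = 5.
Using row 4: 14 + 15 + 1 + ? → (4,2) = 34 − 30 = 4.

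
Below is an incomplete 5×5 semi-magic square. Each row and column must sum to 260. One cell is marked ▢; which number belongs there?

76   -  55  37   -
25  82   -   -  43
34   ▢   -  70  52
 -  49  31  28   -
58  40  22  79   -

16

Row 5 must total 260; the given cells sum to 199, so (5,5) = 61.
Using column 1: 76 + 25 + 34 + 58 + ? → (4,1) = 260 − 193 = 67.
From column 4, 260 − (37 + 70 + 28 + 79) gives (2,4) = 46.
Row 2: 25 + 82 + 46 + 43 + ? = 260, so (2,3) = 64.
Row 4 needs 260; the known cells sum to 175, so (4,5) = 85.
Column 3 needs 260; the known cells sum to 172, so (3,3) = 88.
Column 5 needs 260; the known cells sum to 241, so (1,5) = 19.
Row 1: 76 + 55 + 37 + 19 + ? = 260, so (1,2) = 73.
Row 3: 34 + 88 + 70 + 52 + ? = 260, so (3,2) = 16.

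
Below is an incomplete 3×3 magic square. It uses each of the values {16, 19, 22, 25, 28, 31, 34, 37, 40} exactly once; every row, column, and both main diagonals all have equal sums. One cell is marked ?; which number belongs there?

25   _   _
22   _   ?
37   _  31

The 9 entries sum to 252, so each line sums to 252/3 = 84.
From row 3, 84 − (37 + 31) gives (3,2) = 16.
Main diagonal: 25 + 31 + ? = 84, so (2,2) = 28.
From anti-diagonal, 84 − (28 + 37) gives (1,3) = 19.
The remaining cell in row 1 is (1,2) = 84 − 44 = 40.
Row 2 needs 84; the known cells sum to 50, so (2,3) = 34.

34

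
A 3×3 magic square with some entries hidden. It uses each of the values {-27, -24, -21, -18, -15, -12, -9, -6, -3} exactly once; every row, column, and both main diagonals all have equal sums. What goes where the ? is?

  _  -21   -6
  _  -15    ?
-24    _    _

The 9 entries sum to -135, so each line sums to -135/3 = -45.
Row 1: -21 + (-6) + ? = -45, so (1,1) = -18.
From column 1, -45 − (-18 + (-24)) gives (2,1) = -3.
Column 2 must total -45; the given cells sum to -36, so (3,2) = -9.
Using main diagonal: -18 + (-15) + ? → (3,3) = -45 − (-33) = -12.
From row 2, -45 − (-3 + (-15)) gives (2,3) = -27.

-27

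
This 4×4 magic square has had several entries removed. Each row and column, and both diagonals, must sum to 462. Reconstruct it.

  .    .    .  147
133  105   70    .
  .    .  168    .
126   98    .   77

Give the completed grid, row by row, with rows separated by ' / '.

Using row 2: 133 + 105 + 70 + ? → (2,4) = 462 − 308 = 154.
Row 4 must total 462; the given cells sum to 301, so (4,3) = 161.
Column 3 needs 462; the known cells sum to 399, so (1,3) = 63.
Column 4: 147 + 154 + 77 + ? = 462, so (3,4) = 84.
From main diagonal, 462 − (105 + 168 + 77) gives (1,1) = 112.
Anti-diagonal must total 462; the given cells sum to 343, so (3,2) = 119.
The remaining cell in row 1 is (1,2) = 462 − 322 = 140.
Row 3 needs 462; the known cells sum to 371, so (3,1) = 91.

112 140 63 147 / 133 105 70 154 / 91 119 168 84 / 126 98 161 77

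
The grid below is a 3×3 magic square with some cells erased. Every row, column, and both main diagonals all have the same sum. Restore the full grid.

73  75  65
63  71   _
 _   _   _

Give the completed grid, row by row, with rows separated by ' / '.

73 75 65 / 63 71 79 / 77 67 69

Row 1 is already complete: 73 + 75 + 65 = 213, so that is the magic constant.
From row 2, 213 − (63 + 71) gives (2,3) = 79.
Column 1 needs 213; the known cells sum to 136, so (3,1) = 77.
From column 2, 213 − (75 + 71) gives (3,2) = 67.
From column 3, 213 − (65 + 79) gives (3,3) = 69.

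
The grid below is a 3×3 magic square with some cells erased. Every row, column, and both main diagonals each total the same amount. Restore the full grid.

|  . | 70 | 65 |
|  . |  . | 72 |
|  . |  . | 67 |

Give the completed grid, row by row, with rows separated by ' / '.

Column 3 is already complete: 65 + 72 + 67 = 204, so that is the magic constant.
Row 1: 70 + 65 + ? = 204, so (1,1) = 69.
Main diagonal must total 204; the given cells sum to 136, so (2,2) = 68.
Anti-diagonal needs 204; the known cells sum to 133, so (3,1) = 71.
Using row 2: 68 + 72 + ? → (2,1) = 204 − 140 = 64.
Row 3 must total 204; the given cells sum to 138, so (3,2) = 66.

69 70 65 / 64 68 72 / 71 66 67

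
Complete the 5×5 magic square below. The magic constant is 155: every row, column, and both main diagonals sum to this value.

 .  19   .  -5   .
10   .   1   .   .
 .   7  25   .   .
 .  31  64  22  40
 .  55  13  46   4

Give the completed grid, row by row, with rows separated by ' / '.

61 19 52 -5 28 / 10 43 1 34 67 / 49 7 25 58 16 / -2 31 64 22 40 / 37 55 13 46 4

From row 4, 155 − (31 + 64 + 22 + 40) gives (4,1) = -2.
Row 5: 55 + 13 + 46 + 4 + ? = 155, so (5,1) = 37.
From column 2, 155 − (19 + 7 + 31 + 55) gives (2,2) = 43.
The remaining cell in column 3 is (1,3) = 155 − 103 = 52.
Main diagonal must total 155; the given cells sum to 94, so (1,1) = 61.
Row 1 must total 155; the given cells sum to 127, so (1,5) = 28.
Column 1 must total 155; the given cells sum to 106, so (3,1) = 49.
Anti-diagonal needs 155; the known cells sum to 121, so (2,4) = 34.
Row 2: 10 + 43 + 1 + 34 + ? = 155, so (2,5) = 67.
The remaining cell in column 4 is (3,4) = 155 − 97 = 58.
Column 5 must total 155; the given cells sum to 139, so (3,5) = 16.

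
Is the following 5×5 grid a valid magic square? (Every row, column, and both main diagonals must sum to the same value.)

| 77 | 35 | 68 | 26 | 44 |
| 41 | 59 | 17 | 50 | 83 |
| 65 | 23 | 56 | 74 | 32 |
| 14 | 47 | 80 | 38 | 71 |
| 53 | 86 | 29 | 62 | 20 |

Yes

Row 1: 77 + 35 + 68 + 26 + 44 = 250.
Row 2: 41 + 59 + 17 + 50 + 83 = 250.
Row 3: 65 + 23 + 56 + 74 + 32 = 250.
Row 4: 14 + 47 + 80 + 38 + 71 = 250.
Row 5: 53 + 86 + 29 + 62 + 20 = 250.
Column 1: 77 + 41 + 65 + 14 + 53 = 250.
Column 2: 35 + 59 + 23 + 47 + 86 = 250.
Column 3: 68 + 17 + 56 + 80 + 29 = 250.
Column 4: 26 + 50 + 74 + 38 + 62 = 250.
Column 5: 44 + 83 + 32 + 71 + 20 = 250.
Main diagonal: 77 + 59 + 56 + 38 + 20 = 250.
Anti-diagonal: 44 + 50 + 56 + 47 + 53 = 250.
All lines sum to 250.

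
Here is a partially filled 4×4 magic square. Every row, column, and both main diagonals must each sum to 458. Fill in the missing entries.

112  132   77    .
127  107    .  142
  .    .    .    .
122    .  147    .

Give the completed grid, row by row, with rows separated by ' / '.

Row 1 must total 458; the given cells sum to 321, so (1,4) = 137.
From row 2, 458 − (127 + 107 + 142) gives (2,3) = 82.
Column 1 needs 458; the known cells sum to 361, so (3,1) = 97.
Column 3: 77 + 82 + 147 + ? = 458, so (3,3) = 152.
The remaining cell in main diagonal is (4,4) = 458 − 371 = 87.
Anti-diagonal: 137 + 82 + 122 + ? = 458, so (3,2) = 117.
From row 3, 458 − (97 + 117 + 152) gives (3,4) = 92.
From row 4, 458 − (122 + 147 + 87) gives (4,2) = 102.

112 132 77 137 / 127 107 82 142 / 97 117 152 92 / 122 102 147 87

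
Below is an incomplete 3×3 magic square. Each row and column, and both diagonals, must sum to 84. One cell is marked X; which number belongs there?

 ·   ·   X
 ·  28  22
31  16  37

25

From row 2, 84 − (28 + 22) gives (2,1) = 34.
Column 1 needs 84; the known cells sum to 65, so (1,1) = 19.
Column 2 must total 84; the given cells sum to 44, so (1,2) = 40.
Using column 3: 22 + 37 + ? → (1,3) = 84 − 59 = 25.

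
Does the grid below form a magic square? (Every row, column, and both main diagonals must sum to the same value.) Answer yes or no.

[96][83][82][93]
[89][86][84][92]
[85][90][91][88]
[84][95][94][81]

No — row 2 sums to 351 but main diagonal sums to 354.

Row 1: 96 + 83 + 82 + 93 = 354.
Row 2: 89 + 86 + 84 + 92 = 351.
Row 3: 85 + 90 + 91 + 88 = 354.
Row 4: 84 + 95 + 94 + 81 = 354.
Column 1: 96 + 89 + 85 + 84 = 354.
Column 2: 83 + 86 + 90 + 95 = 354.
Column 3: 82 + 84 + 91 + 94 = 351.
Column 4: 93 + 92 + 88 + 81 = 354.
Main diagonal: 96 + 86 + 91 + 81 = 354.
Anti-diagonal: 93 + 84 + 90 + 84 = 351.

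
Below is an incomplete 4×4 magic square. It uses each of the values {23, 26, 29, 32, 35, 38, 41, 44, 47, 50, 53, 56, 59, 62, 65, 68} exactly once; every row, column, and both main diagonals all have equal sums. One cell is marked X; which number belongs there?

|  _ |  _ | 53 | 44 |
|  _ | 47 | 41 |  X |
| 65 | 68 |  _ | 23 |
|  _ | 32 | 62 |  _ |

The 16 entries sum to 728, so each line sums to 728/4 = 182.
Row 3: 65 + 68 + 23 + ? = 182, so (3,3) = 26.
Column 2: 47 + 68 + 32 + ? = 182, so (1,2) = 35.
Anti-diagonal: 44 + 41 + 68 + ? = 182, so (4,1) = 29.
From row 1, 182 − (35 + 53 + 44) gives (1,1) = 50.
Using row 4: 29 + 32 + 62 + ? → (4,4) = 182 − 123 = 59.
Using column 1: 50 + 65 + 29 + ? → (2,1) = 182 − 144 = 38.
The remaining cell in column 4 is (2,4) = 182 − 126 = 56.

56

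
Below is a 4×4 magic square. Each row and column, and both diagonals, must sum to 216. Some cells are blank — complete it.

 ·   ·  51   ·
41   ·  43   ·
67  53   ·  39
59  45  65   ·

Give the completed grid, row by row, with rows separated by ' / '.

Using row 3: 67 + 53 + 39 + ? → (3,3) = 216 − 159 = 57.
Row 4 must total 216; the given cells sum to 169, so (4,4) = 47.
Column 1 needs 216; the known cells sum to 167, so (1,1) = 49.
From main diagonal, 216 − (49 + 57 + 47) gives (2,2) = 63.
Anti-diagonal: 43 + 53 + 59 + ? = 216, so (1,4) = 61.
The remaining cell in row 1 is (1,2) = 216 − 161 = 55.
The remaining cell in row 2 is (2,4) = 216 − 147 = 69.

49 55 51 61 / 41 63 43 69 / 67 53 57 39 / 59 45 65 47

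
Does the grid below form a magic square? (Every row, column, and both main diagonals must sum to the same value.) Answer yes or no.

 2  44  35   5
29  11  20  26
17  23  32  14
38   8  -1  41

Row 1: 2 + 44 + 35 + 5 = 86.
Row 2: 29 + 11 + 20 + 26 = 86.
Row 3: 17 + 23 + 32 + 14 = 86.
Row 4: 38 + 8 + (-1) + 41 = 86.
Column 1: 2 + 29 + 17 + 38 = 86.
Column 2: 44 + 11 + 23 + 8 = 86.
Column 3: 35 + 20 + 32 + (-1) = 86.
Column 4: 5 + 26 + 14 + 41 = 86.
Main diagonal: 2 + 11 + 32 + 41 = 86.
Anti-diagonal: 5 + 20 + 23 + 38 = 86.
All lines sum to 86.

Yes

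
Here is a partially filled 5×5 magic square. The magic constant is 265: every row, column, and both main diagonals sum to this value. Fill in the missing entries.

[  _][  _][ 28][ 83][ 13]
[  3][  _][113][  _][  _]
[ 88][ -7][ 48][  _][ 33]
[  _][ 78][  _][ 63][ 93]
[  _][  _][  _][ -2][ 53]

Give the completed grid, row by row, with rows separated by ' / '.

43 98 28 83 13 / 3 58 113 18 73 / 88 -7 48 103 33 / 23 78 8 63 93 / 108 38 68 -2 53

Row 3 must total 265; the given cells sum to 162, so (3,4) = 103.
The remaining cell in column 4 is (2,4) = 265 − 247 = 18.
Column 5 must total 265; the given cells sum to 192, so (2,5) = 73.
Using anti-diagonal: 13 + 18 + 48 + 78 + ? → (5,1) = 265 − 157 = 108.
From row 2, 265 − (3 + 113 + 18 + 73) gives (2,2) = 58.
Main diagonal must total 265; the given cells sum to 222, so (1,1) = 43.
Using row 1: 43 + 28 + 83 + 13 + ? → (1,2) = 265 − 167 = 98.
Column 1 needs 265; the known cells sum to 242, so (4,1) = 23.
Column 2 needs 265; the known cells sum to 227, so (5,2) = 38.
The remaining cell in row 4 is (4,3) = 265 − 257 = 8.
Row 5: 108 + 38 + (-2) + 53 + ? = 265, so (5,3) = 68.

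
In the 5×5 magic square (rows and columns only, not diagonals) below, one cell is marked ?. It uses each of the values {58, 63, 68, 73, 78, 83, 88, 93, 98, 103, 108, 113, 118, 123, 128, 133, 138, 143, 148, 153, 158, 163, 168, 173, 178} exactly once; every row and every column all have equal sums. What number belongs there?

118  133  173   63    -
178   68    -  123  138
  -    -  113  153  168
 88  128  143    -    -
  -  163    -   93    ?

The 25 entries sum to 2950, so each line sums to 2950/5 = 590.
Row 1 must total 590; the given cells sum to 487, so (1,5) = 103.
The remaining cell in row 2 is (2,3) = 590 − 507 = 83.
The remaining cell in column 2 is (3,2) = 590 − 492 = 98.
From column 3, 590 − (173 + 83 + 113 + 143) gives (5,3) = 78.
Using column 4: 63 + 123 + 153 + 93 + ? → (4,4) = 590 − 432 = 158.
Using row 3: 98 + 113 + 153 + 168 + ? → (3,1) = 590 − 532 = 58.
The remaining cell in row 4 is (4,5) = 590 − 517 = 73.
Column 1 needs 590; the known cells sum to 442, so (5,1) = 148.
Column 5 must total 590; the given cells sum to 482, so (5,5) = 108.

108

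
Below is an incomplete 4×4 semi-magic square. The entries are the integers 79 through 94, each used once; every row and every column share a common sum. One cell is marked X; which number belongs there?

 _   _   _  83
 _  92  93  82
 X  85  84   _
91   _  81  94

The entries are 79 through 94, which sum to 1384, so each line sums to 1384/4 = 346.
Row 2: 92 + 93 + 82 + ? = 346, so (2,1) = 79.
Row 4: 91 + 81 + 94 + ? = 346, so (4,2) = 80.
The remaining cell in column 2 is (1,2) = 346 − 257 = 89.
Column 3 needs 346; the known cells sum to 258, so (1,3) = 88.
Column 4 needs 346; the known cells sum to 259, so (3,4) = 87.
From row 1, 346 − (89 + 88 + 83) gives (1,1) = 86.
Using row 3: 85 + 84 + 87 + ? → (3,1) = 346 − 256 = 90.

90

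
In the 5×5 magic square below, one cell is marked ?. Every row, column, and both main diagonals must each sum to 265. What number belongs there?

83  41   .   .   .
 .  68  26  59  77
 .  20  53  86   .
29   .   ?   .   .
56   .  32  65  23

Row 2 needs 265; the known cells sum to 230, so (2,1) = 35.
Row 5 must total 265; the given cells sum to 176, so (5,2) = 89.
Column 1: 83 + 35 + 29 + 56 + ? = 265, so (3,1) = 62.
Using column 2: 41 + 68 + 20 + 89 + ? → (4,2) = 265 − 218 = 47.
From main diagonal, 265 − (83 + 68 + 53 + 23) gives (4,4) = 38.
From anti-diagonal, 265 − (59 + 53 + 47 + 56) gives (1,5) = 50.
Row 3 needs 265; the known cells sum to 221, so (3,5) = 44.
From column 4, 265 − (59 + 86 + 38 + 65) gives (1,4) = 17.
From column 5, 265 − (50 + 77 + 44 + 23) gives (4,5) = 71.
The remaining cell in row 1 is (1,3) = 265 − 191 = 74.
Row 4 must total 265; the given cells sum to 185, so (4,3) = 80.

80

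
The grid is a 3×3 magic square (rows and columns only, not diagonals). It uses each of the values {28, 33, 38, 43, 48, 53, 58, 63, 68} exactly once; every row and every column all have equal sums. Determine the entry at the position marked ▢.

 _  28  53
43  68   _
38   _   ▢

The 9 entries sum to 432, so each line sums to 432/3 = 144.
From row 1, 144 − (28 + 53) gives (1,1) = 63.
Row 2: 43 + 68 + ? = 144, so (2,3) = 33.
Column 2: 28 + 68 + ? = 144, so (3,2) = 48.
Column 3 needs 144; the known cells sum to 86, so (3,3) = 58.

58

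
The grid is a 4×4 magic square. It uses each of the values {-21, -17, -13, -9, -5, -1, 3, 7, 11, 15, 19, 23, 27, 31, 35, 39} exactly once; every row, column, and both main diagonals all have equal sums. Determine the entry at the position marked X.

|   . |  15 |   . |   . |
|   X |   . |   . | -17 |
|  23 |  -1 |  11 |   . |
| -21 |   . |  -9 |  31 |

The 16 entries sum to 144, so each line sums to 144/4 = 36.
The remaining cell in row 3 is (3,4) = 36 − 33 = 3.
From row 4, 36 − (-21 + (-9) + 31) gives (4,2) = 35.
The remaining cell in column 2 is (2,2) = 36 − 49 = -13.
Column 4: -17 + 3 + 31 + ? = 36, so (1,4) = 19.
The remaining cell in main diagonal is (1,1) = 36 − 29 = 7.
Anti-diagonal must total 36; the given cells sum to -3, so (2,3) = 39.
From row 1, 36 − (7 + 15 + 19) gives (1,3) = -5.
The remaining cell in row 2 is (2,1) = 36 − 9 = 27.

27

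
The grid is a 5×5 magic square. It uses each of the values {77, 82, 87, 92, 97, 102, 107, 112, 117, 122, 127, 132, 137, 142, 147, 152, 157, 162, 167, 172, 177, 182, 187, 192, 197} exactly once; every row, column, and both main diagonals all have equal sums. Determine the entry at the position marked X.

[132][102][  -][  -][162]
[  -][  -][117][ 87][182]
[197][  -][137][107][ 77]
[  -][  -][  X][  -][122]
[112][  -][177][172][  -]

The 25 entries sum to 3425, so each line sums to 3425/5 = 685.
Using row 3: 197 + 137 + 107 + 77 + ? → (3,2) = 685 − 518 = 167.
From column 5, 685 − (162 + 182 + 77 + 122) gives (5,5) = 142.
Using anti-diagonal: 162 + 87 + 137 + 112 + ? → (4,2) = 685 − 498 = 187.
The remaining cell in row 5 is (5,2) = 685 − 603 = 82.
The remaining cell in column 2 is (2,2) = 685 − 538 = 147.
The remaining cell in main diagonal is (4,4) = 685 − 558 = 127.
Using row 2: 147 + 117 + 87 + 182 + ? → (2,1) = 685 − 533 = 152.
Using column 1: 132 + 152 + 197 + 112 + ? → (4,1) = 685 − 593 = 92.
Using column 4: 87 + 107 + 127 + 172 + ? → (1,4) = 685 − 493 = 192.
Row 1 must total 685; the given cells sum to 588, so (1,3) = 97.
Using row 4: 92 + 187 + 127 + 122 + ? → (4,3) = 685 − 528 = 157.

157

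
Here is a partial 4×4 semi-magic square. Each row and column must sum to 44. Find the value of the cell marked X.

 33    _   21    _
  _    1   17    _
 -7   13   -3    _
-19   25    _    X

The remaining cell in row 3 is (3,4) = 44 − 3 = 41.
Column 1 needs 44; the known cells sum to 7, so (2,1) = 37.
From column 2, 44 − (1 + 13 + 25) gives (1,2) = 5.
Column 3: 21 + 17 + (-3) + ? = 44, so (4,3) = 9.
Row 1 must total 44; the given cells sum to 59, so (1,4) = -15.
Using row 2: 37 + 1 + 17 + ? → (2,4) = 44 − 55 = -11.
Row 4 must total 44; the given cells sum to 15, so (4,4) = 29.

29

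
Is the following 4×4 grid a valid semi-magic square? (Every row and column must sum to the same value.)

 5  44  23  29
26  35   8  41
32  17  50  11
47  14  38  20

Row 1: 5 + 44 + 23 + 29 = 101.
Row 2: 26 + 35 + 8 + 41 = 110.
Row 3: 32 + 17 + 50 + 11 = 110.
Row 4: 47 + 14 + 38 + 20 = 119.
Column 1: 5 + 26 + 32 + 47 = 110.
Column 2: 44 + 35 + 17 + 14 = 110.
Column 3: 23 + 8 + 50 + 38 = 119.
Column 4: 29 + 41 + 11 + 20 = 101.

No — row 2 sums to 110 but column 4 sums to 101.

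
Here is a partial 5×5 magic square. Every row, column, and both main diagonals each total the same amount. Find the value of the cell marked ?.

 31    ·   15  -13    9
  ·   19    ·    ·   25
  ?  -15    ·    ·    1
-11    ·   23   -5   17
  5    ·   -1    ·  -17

13

Column 5 is complete and sums to 35; that is the magic constant.
From row 1, 35 − (31 + 15 + (-13) + 9) gives (1,2) = -7.
Row 4 needs 35; the known cells sum to 24, so (4,2) = 11.
From column 2, 35 − (-7 + 19 + (-15) + 11) gives (5,2) = 27.
Main diagonal needs 35; the known cells sum to 28, so (3,3) = 7.
Anti-diagonal needs 35; the known cells sum to 32, so (2,4) = 3.
From row 5, 35 − (5 + 27 + (-1) + (-17)) gives (5,4) = 21.
Column 3 needs 35; the known cells sum to 44, so (2,3) = -9.
Column 4 must total 35; the given cells sum to 6, so (3,4) = 29.
Row 2: 19 + (-9) + 3 + 25 + ? = 35, so (2,1) = -3.
Using row 3: -15 + 7 + 29 + 1 + ? → (3,1) = 35 − 22 = 13.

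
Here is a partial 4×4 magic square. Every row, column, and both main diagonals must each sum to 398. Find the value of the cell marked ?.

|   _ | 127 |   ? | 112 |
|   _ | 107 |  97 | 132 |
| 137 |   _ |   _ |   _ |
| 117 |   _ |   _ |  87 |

Row 2 needs 398; the known cells sum to 336, so (2,1) = 62.
Using column 1: 62 + 137 + 117 + ? → (1,1) = 398 − 316 = 82.
The remaining cell in column 4 is (3,4) = 398 − 331 = 67.
Main diagonal needs 398; the known cells sum to 276, so (3,3) = 122.
From anti-diagonal, 398 − (112 + 97 + 117) gives (3,2) = 72.
From row 1, 398 − (82 + 127 + 112) gives (1,3) = 77.

77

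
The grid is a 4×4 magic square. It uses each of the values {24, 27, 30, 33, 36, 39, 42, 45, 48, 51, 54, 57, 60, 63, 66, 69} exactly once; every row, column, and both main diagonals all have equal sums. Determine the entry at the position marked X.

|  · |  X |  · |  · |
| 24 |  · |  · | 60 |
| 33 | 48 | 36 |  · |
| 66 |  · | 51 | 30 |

42

The 16 entries sum to 744, so each line sums to 744/4 = 186.
Row 3 needs 186; the known cells sum to 117, so (3,4) = 69.
Row 4 needs 186; the known cells sum to 147, so (4,2) = 39.
Column 1 needs 186; the known cells sum to 123, so (1,1) = 63.
Using column 4: 60 + 69 + 30 + ? → (1,4) = 186 − 159 = 27.
Main diagonal: 63 + 36 + 30 + ? = 186, so (2,2) = 57.
From anti-diagonal, 186 − (27 + 48 + 66) gives (2,3) = 45.
Using column 2: 57 + 48 + 39 + ? → (1,2) = 186 − 144 = 42.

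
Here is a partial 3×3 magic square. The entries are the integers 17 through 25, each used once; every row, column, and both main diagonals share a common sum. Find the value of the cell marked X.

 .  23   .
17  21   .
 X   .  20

The entries are 17 through 25, which sum to 189, so each line sums to 189/3 = 63.
The remaining cell in row 2 is (2,3) = 63 − 38 = 25.
Column 2 must total 63; the given cells sum to 44, so (3,2) = 19.
Column 3 must total 63; the given cells sum to 45, so (1,3) = 18.
Main diagonal must total 63; the given cells sum to 41, so (1,1) = 22.
Anti-diagonal must total 63; the given cells sum to 39, so (3,1) = 24.

24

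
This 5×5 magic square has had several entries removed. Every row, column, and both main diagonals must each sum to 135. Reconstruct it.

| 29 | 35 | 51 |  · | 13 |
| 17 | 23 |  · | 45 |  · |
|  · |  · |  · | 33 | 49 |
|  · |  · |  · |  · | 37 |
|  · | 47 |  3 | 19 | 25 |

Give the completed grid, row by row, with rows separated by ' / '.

Row 1 needs 135; the known cells sum to 128, so (1,4) = 7.
Row 5 must total 135; the given cells sum to 94, so (5,1) = 41.
From column 4, 135 − (7 + 45 + 33 + 19) gives (4,4) = 31.
Column 5: 13 + 49 + 37 + 25 + ? = 135, so (2,5) = 11.
The remaining cell in main diagonal is (3,3) = 135 − 108 = 27.
Anti-diagonal must total 135; the given cells sum to 126, so (4,2) = 9.
From row 2, 135 − (17 + 23 + 45 + 11) gives (2,3) = 39.
Using column 2: 35 + 23 + 9 + 47 + ? → (3,2) = 135 − 114 = 21.
From column 3, 135 − (51 + 39 + 27 + 3) gives (4,3) = 15.
From row 3, 135 − (21 + 27 + 33 + 49) gives (3,1) = 5.
From row 4, 135 − (9 + 15 + 31 + 37) gives (4,1) = 43.

29 35 51 7 13 / 17 23 39 45 11 / 5 21 27 33 49 / 43 9 15 31 37 / 41 47 3 19 25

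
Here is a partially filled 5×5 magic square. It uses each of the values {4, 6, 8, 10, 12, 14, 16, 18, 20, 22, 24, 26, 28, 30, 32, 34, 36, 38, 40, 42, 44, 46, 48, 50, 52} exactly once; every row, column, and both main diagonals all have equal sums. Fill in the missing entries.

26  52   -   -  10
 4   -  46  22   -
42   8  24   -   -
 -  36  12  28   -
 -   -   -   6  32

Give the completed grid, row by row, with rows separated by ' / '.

The 25 entries sum to 700, so each line sums to 700/5 = 140.
Using main diagonal: 26 + 24 + 28 + 32 + ? → (2,2) = 140 − 110 = 30.
Anti-diagonal: 10 + 22 + 24 + 36 + ? = 140, so (5,1) = 48.
From row 2, 140 − (4 + 30 + 46 + 22) gives (2,5) = 38.
Column 1 needs 140; the known cells sum to 120, so (4,1) = 20.
Column 2: 52 + 30 + 8 + 36 + ? = 140, so (5,2) = 14.
From row 4, 140 − (20 + 36 + 12 + 28) gives (4,5) = 44.
Row 5 needs 140; the known cells sum to 100, so (5,3) = 40.
Column 3 must total 140; the given cells sum to 122, so (1,3) = 18.
From column 5, 140 − (10 + 38 + 44 + 32) gives (3,5) = 16.
The remaining cell in row 1 is (1,4) = 140 − 106 = 34.
From row 3, 140 − (42 + 8 + 24 + 16) gives (3,4) = 50.

26 52 18 34 10 / 4 30 46 22 38 / 42 8 24 50 16 / 20 36 12 28 44 / 48 14 40 6 32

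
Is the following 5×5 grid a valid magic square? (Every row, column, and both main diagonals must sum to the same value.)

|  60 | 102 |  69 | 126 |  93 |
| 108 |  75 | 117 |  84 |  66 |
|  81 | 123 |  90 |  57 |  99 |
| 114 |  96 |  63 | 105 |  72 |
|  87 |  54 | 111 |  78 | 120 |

Yes

Row 1: 60 + 102 + 69 + 126 + 93 = 450.
Row 2: 108 + 75 + 117 + 84 + 66 = 450.
Row 3: 81 + 123 + 90 + 57 + 99 = 450.
Row 4: 114 + 96 + 63 + 105 + 72 = 450.
Row 5: 87 + 54 + 111 + 78 + 120 = 450.
Column 1: 60 + 108 + 81 + 114 + 87 = 450.
Column 2: 102 + 75 + 123 + 96 + 54 = 450.
Column 3: 69 + 117 + 90 + 63 + 111 = 450.
Column 4: 126 + 84 + 57 + 105 + 78 = 450.
Column 5: 93 + 66 + 99 + 72 + 120 = 450.
Main diagonal: 60 + 75 + 90 + 105 + 120 = 450.
Anti-diagonal: 93 + 84 + 90 + 96 + 87 = 450.
All lines sum to 450.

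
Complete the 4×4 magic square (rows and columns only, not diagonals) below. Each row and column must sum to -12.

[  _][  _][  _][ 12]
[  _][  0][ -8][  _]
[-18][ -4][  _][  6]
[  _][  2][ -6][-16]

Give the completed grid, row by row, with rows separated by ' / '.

Row 3 needs -12; the known cells sum to -16, so (3,3) = 4.
From row 4, -12 − (2 + (-6) + (-16)) gives (4,1) = 8.
From column 2, -12 − (0 + (-4) + 2) gives (1,2) = -10.
From column 3, -12 − (-8 + 4 + (-6)) gives (1,3) = -2.
Column 4 must total -12; the given cells sum to 2, so (2,4) = -14.
The remaining cell in row 1 is (1,1) = -12 − 0 = -12.
The remaining cell in row 2 is (2,1) = -12 − (-22) = 10.

-12 -10 -2 12 / 10 0 -8 -14 / -18 -4 4 6 / 8 2 -6 -16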